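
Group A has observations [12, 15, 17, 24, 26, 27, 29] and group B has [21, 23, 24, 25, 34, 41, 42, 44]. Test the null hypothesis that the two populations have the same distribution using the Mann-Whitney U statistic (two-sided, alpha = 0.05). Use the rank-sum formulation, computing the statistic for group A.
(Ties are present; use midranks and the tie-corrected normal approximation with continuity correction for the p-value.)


Step 1: Combine and sort all 15 observations; assign midranks.
sorted (value, group): (12,X), (15,X), (17,X), (21,Y), (23,Y), (24,X), (24,Y), (25,Y), (26,X), (27,X), (29,X), (34,Y), (41,Y), (42,Y), (44,Y)
ranks: 12->1, 15->2, 17->3, 21->4, 23->5, 24->6.5, 24->6.5, 25->8, 26->9, 27->10, 29->11, 34->12, 41->13, 42->14, 44->15
Step 2: Rank sum for X: R1 = 1 + 2 + 3 + 6.5 + 9 + 10 + 11 = 42.5.
Step 3: U_X = R1 - n1(n1+1)/2 = 42.5 - 7*8/2 = 42.5 - 28 = 14.5.
       U_Y = n1*n2 - U_X = 56 - 14.5 = 41.5.
Step 4: Ties are present, so use the tie-corrected normal approximation (with continuity correction) for the p-value.
Step 5: p-value = 0.132118; compare to alpha = 0.05. fail to reject H0.

U_X = 14.5, p = 0.132118, fail to reject H0 at alpha = 0.05.


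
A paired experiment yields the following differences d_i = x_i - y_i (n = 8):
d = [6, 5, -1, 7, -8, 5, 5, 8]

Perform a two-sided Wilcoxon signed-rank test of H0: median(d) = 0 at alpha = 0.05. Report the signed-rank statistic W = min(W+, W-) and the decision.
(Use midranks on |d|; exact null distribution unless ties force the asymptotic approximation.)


Step 1: Drop any zero differences (none here) and take |d_i|.
|d| = [6, 5, 1, 7, 8, 5, 5, 8]
Step 2: Midrank |d_i| (ties get averaged ranks).
ranks: |6|->5, |5|->3, |1|->1, |7|->6, |8|->7.5, |5|->3, |5|->3, |8|->7.5
Step 3: Attach original signs; sum ranks with positive sign and with negative sign.
W+ = 5 + 3 + 6 + 3 + 3 + 7.5 = 27.5
W- = 1 + 7.5 = 8.5
(Check: W+ + W- = 36 should equal n(n+1)/2 = 36.)
Step 4: Test statistic W = min(W+, W-) = 8.5.
Step 5: Ties in |d|, so use the tie-corrected normal approximation.
        E[W] = n(n+1)/4 = 8*9/4 = 18.
        Tie groups: |d|=5 (t=3), |d|=8 (t=2); sum(t^3 - t) = 30.
        Var[W] = n(n+1)(2n+1)/24 - sum(t^3-t)/48 = 1224/24 - 30/48 = 50.375.
        z = (W - E[W]) / sqrt(Var[W]) = (8.5 - 18) / 7.0975 = -1.3385.
        Two-sided p = 2*Phi(z) = 0.180736.
Step 6: alpha = 0.05. fail to reject H0.

W+ = 27.5, W- = 8.5, W = min = 8.5, p = 0.180736, fail to reject H0.


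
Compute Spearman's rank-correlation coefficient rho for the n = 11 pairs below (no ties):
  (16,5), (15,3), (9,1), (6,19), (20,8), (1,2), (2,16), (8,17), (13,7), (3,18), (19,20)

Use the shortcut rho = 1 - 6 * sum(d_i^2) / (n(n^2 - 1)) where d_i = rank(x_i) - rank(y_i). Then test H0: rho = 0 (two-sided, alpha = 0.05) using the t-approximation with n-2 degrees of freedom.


Step 1: Rank x and y separately (midranks; no ties here).
rank(x): 16->9, 15->8, 9->6, 6->4, 20->11, 1->1, 2->2, 8->5, 13->7, 3->3, 19->10
rank(y): 5->4, 3->3, 1->1, 19->10, 8->6, 2->2, 16->7, 17->8, 7->5, 18->9, 20->11
Step 2: d_i = R_x(i) - R_y(i); compute d_i^2.
  (9-4)^2=25, (8-3)^2=25, (6-1)^2=25, (4-10)^2=36, (11-6)^2=25, (1-2)^2=1, (2-7)^2=25, (5-8)^2=9, (7-5)^2=4, (3-9)^2=36, (10-11)^2=1
sum(d^2) = 212.
Step 3: rho = 1 - 6*212 / (11*(11^2 - 1)) = 1 - 1272/1320 = 0.036364.
Step 4: Under H0, t = rho * sqrt((n-2)/(1-rho^2)) = 0.1092 ~ t(9).
Step 5: Two-sided p-value from the t-distribution with 9 df = 0.915468.
Step 6: alpha = 0.05. fail to reject H0.

rho = 0.0364, p = 0.915468, fail to reject H0 at alpha = 0.05.


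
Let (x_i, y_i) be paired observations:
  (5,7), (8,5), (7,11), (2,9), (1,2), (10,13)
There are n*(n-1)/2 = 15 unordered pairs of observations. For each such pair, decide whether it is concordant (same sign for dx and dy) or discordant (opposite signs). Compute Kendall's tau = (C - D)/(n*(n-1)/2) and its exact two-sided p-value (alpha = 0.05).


Step 1: Enumerate the 15 unordered pairs (i,j) with i<j and classify each by sign(x_j-x_i) * sign(y_j-y_i).
  (1,2):dx=+3,dy=-2->D; (1,3):dx=+2,dy=+4->C; (1,4):dx=-3,dy=+2->D; (1,5):dx=-4,dy=-5->C
  (1,6):dx=+5,dy=+6->C; (2,3):dx=-1,dy=+6->D; (2,4):dx=-6,dy=+4->D; (2,5):dx=-7,dy=-3->C
  (2,6):dx=+2,dy=+8->C; (3,4):dx=-5,dy=-2->C; (3,5):dx=-6,dy=-9->C; (3,6):dx=+3,dy=+2->C
  (4,5):dx=-1,dy=-7->C; (4,6):dx=+8,dy=+4->C; (5,6):dx=+9,dy=+11->C
Step 2: C = 11, D = 4, total pairs = 15.
Step 3: tau = (C - D)/(n(n-1)/2) = (11 - 4)/15 = 0.466667.
Step 4: Exact two-sided p-value (enumerate n! = 720 permutations of y under H0): p = 0.272222.
Step 5: alpha = 0.05. fail to reject H0.

tau_b = 0.4667 (C=11, D=4), p = 0.272222, fail to reject H0.


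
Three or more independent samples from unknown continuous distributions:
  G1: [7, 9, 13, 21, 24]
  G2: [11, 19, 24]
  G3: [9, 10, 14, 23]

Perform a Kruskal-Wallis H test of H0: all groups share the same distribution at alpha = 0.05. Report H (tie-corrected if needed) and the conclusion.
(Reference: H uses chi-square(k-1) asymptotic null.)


Step 1: Combine all N = 12 observations and assign midranks.
sorted (value, group, rank): (7,G1,1), (9,G1,2.5), (9,G3,2.5), (10,G3,4), (11,G2,5), (13,G1,6), (14,G3,7), (19,G2,8), (21,G1,9), (23,G3,10), (24,G1,11.5), (24,G2,11.5)
Step 2: Sum ranks within each group.
R_1 = 30 (n_1 = 5)
R_2 = 24.5 (n_2 = 3)
R_3 = 23.5 (n_3 = 4)
Step 3: H = 12/(N(N+1)) * sum(R_i^2/n_i) - 3(N+1)
     = 12/(12*13) * (30^2/5 + 24.5^2/3 + 23.5^2/4) - 3*13
     = 0.076923 * 518.146 - 39
     = 0.857372.
Step 4: Ties present; correction factor C = 1 - 12/(12^3 - 12) = 0.993007. Corrected H = 0.857372 / 0.993007 = 0.863410.
Step 5: Under H0, H ~ chi^2(2); p-value = 0.649401.
Step 6: alpha = 0.05. fail to reject H0.

H = 0.8634, df = 2, p = 0.649401, fail to reject H0.


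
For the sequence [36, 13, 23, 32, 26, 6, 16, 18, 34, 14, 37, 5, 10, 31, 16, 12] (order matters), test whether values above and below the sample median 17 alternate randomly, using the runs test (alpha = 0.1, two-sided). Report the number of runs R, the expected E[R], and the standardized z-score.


Step 1: Compute median = 17; label A = above, B = below.
Labels in order: ABAAABBAABABBABB  (n_A = 8, n_B = 8)
Step 2: Count runs R = 10.
Step 3: Under H0 (random ordering), E[R] = 2*n_A*n_B/(n_A+n_B) + 1 = 2*8*8/16 + 1 = 9.0000.
        Var[R] = 2*n_A*n_B*(2*n_A*n_B - n_A - n_B) / ((n_A+n_B)^2 * (n_A+n_B-1)) = 14336/3840 = 3.7333.
        SD[R] = 1.9322.
Step 4: Continuity-corrected z = (R - 0.5 - E[R]) / SD[R] = (10 - 0.5 - 9.0000) / 1.9322 = 0.2588.
Step 5: Two-sided p-value via normal approximation = 2*(1 - Phi(|z|)) = 0.795809.
Step 6: alpha = 0.1. fail to reject H0.

R = 10, z = 0.2588, p = 0.795809, fail to reject H0.


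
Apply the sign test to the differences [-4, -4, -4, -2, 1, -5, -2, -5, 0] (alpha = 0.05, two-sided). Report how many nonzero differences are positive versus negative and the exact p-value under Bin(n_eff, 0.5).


Step 1: Discard zero differences. Original n = 9; n_eff = number of nonzero differences = 8.
Nonzero differences (with sign): -4, -4, -4, -2, +1, -5, -2, -5
Step 2: Count signs: positive = 1, negative = 7.
Step 3: Under H0: P(positive) = 0.5, so the number of positives S ~ Bin(8, 0.5).
Step 4: Two-sided exact p-value = sum of Bin(8,0.5) probabilities at or below the observed probability = 0.070312.
Step 5: alpha = 0.05. fail to reject H0.

n_eff = 8, pos = 1, neg = 7, p = 0.070312, fail to reject H0.


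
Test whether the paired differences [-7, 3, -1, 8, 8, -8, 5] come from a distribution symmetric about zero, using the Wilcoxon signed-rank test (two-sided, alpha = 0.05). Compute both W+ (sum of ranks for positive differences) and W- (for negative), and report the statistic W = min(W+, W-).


Step 1: Drop any zero differences (none here) and take |d_i|.
|d| = [7, 3, 1, 8, 8, 8, 5]
Step 2: Midrank |d_i| (ties get averaged ranks).
ranks: |7|->4, |3|->2, |1|->1, |8|->6, |8|->6, |8|->6, |5|->3
Step 3: Attach original signs; sum ranks with positive sign and with negative sign.
W+ = 2 + 6 + 6 + 3 = 17
W- = 4 + 1 + 6 = 11
(Check: W+ + W- = 28 should equal n(n+1)/2 = 28.)
Step 4: Test statistic W = min(W+, W-) = 11.
Step 5: Ties in |d|, so use the tie-corrected normal approximation.
        E[W] = n(n+1)/4 = 7*8/4 = 14.
        Tie groups: |d|=8 (t=3); sum(t^3 - t) = 24.
        Var[W] = n(n+1)(2n+1)/24 - sum(t^3-t)/48 = 840/24 - 24/48 = 34.5.
        z = (W - E[W]) / sqrt(Var[W]) = (11 - 14) / 5.8737 = -0.5108.
        Two-sided p = 2*Phi(z) = 0.609523.
Step 6: alpha = 0.05. fail to reject H0.

W+ = 17, W- = 11, W = min = 11, p = 0.609523, fail to reject H0.


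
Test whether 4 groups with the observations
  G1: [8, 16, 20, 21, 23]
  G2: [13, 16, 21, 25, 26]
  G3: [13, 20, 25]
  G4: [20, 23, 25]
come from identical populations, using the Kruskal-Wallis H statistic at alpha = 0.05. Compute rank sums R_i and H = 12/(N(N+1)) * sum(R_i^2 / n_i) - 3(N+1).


Step 1: Combine all N = 16 observations and assign midranks.
sorted (value, group, rank): (8,G1,1), (13,G2,2.5), (13,G3,2.5), (16,G1,4.5), (16,G2,4.5), (20,G1,7), (20,G3,7), (20,G4,7), (21,G1,9.5), (21,G2,9.5), (23,G1,11.5), (23,G4,11.5), (25,G2,14), (25,G3,14), (25,G4,14), (26,G2,16)
Step 2: Sum ranks within each group.
R_1 = 33.5 (n_1 = 5)
R_2 = 46.5 (n_2 = 5)
R_3 = 23.5 (n_3 = 3)
R_4 = 32.5 (n_4 = 3)
Step 3: H = 12/(N(N+1)) * sum(R_i^2/n_i) - 3(N+1)
     = 12/(16*17) * (33.5^2/5 + 46.5^2/5 + 23.5^2/3 + 32.5^2/3) - 3*17
     = 0.044118 * 1193.07 - 51
     = 1.635294.
Step 4: Ties present; correction factor C = 1 - 72/(16^3 - 16) = 0.982353. Corrected H = 1.635294 / 0.982353 = 1.664671.
Step 5: Under H0, H ~ chi^2(3); p-value = 0.644817.
Step 6: alpha = 0.05. fail to reject H0.

H = 1.6647, df = 3, p = 0.644817, fail to reject H0.


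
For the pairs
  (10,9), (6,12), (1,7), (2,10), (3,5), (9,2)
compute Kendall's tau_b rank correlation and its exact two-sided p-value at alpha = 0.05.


Step 1: Enumerate the 15 unordered pairs (i,j) with i<j and classify each by sign(x_j-x_i) * sign(y_j-y_i).
  (1,2):dx=-4,dy=+3->D; (1,3):dx=-9,dy=-2->C; (1,4):dx=-8,dy=+1->D; (1,5):dx=-7,dy=-4->C
  (1,6):dx=-1,dy=-7->C; (2,3):dx=-5,dy=-5->C; (2,4):dx=-4,dy=-2->C; (2,5):dx=-3,dy=-7->C
  (2,6):dx=+3,dy=-10->D; (3,4):dx=+1,dy=+3->C; (3,5):dx=+2,dy=-2->D; (3,6):dx=+8,dy=-5->D
  (4,5):dx=+1,dy=-5->D; (4,6):dx=+7,dy=-8->D; (5,6):dx=+6,dy=-3->D
Step 2: C = 7, D = 8, total pairs = 15.
Step 3: tau = (C - D)/(n(n-1)/2) = (7 - 8)/15 = -0.066667.
Step 4: Exact two-sided p-value (enumerate n! = 720 permutations of y under H0): p = 1.000000.
Step 5: alpha = 0.05. fail to reject H0.

tau_b = -0.0667 (C=7, D=8), p = 1.000000, fail to reject H0.


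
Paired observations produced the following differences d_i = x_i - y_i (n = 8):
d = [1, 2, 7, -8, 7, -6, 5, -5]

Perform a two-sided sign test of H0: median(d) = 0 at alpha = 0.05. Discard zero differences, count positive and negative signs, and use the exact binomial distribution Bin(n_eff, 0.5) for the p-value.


Step 1: Discard zero differences. Original n = 8; n_eff = number of nonzero differences = 8.
Nonzero differences (with sign): +1, +2, +7, -8, +7, -6, +5, -5
Step 2: Count signs: positive = 5, negative = 3.
Step 3: Under H0: P(positive) = 0.5, so the number of positives S ~ Bin(8, 0.5).
Step 4: Two-sided exact p-value = sum of Bin(8,0.5) probabilities at or below the observed probability = 0.726562.
Step 5: alpha = 0.05. fail to reject H0.

n_eff = 8, pos = 5, neg = 3, p = 0.726562, fail to reject H0.


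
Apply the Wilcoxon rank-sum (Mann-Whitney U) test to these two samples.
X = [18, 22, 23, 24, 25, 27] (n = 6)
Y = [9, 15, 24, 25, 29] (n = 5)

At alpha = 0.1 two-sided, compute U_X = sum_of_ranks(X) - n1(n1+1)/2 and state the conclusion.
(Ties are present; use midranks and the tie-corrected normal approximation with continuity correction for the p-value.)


Step 1: Combine and sort all 11 observations; assign midranks.
sorted (value, group): (9,Y), (15,Y), (18,X), (22,X), (23,X), (24,X), (24,Y), (25,X), (25,Y), (27,X), (29,Y)
ranks: 9->1, 15->2, 18->3, 22->4, 23->5, 24->6.5, 24->6.5, 25->8.5, 25->8.5, 27->10, 29->11
Step 2: Rank sum for X: R1 = 3 + 4 + 5 + 6.5 + 8.5 + 10 = 37.
Step 3: U_X = R1 - n1(n1+1)/2 = 37 - 6*7/2 = 37 - 21 = 16.
       U_Y = n1*n2 - U_X = 30 - 16 = 14.
Step 4: Ties are present, so use the tie-corrected normal approximation (with continuity correction) for the p-value.
Step 5: p-value = 0.926933; compare to alpha = 0.1. fail to reject H0.

U_X = 16, p = 0.926933, fail to reject H0 at alpha = 0.1.


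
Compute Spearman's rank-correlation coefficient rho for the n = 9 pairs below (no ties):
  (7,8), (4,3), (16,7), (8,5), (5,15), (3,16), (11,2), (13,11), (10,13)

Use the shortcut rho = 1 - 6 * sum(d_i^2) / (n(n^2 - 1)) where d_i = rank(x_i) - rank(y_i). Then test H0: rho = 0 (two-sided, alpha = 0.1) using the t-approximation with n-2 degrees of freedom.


Step 1: Rank x and y separately (midranks; no ties here).
rank(x): 7->4, 4->2, 16->9, 8->5, 5->3, 3->1, 11->7, 13->8, 10->6
rank(y): 8->5, 3->2, 7->4, 5->3, 15->8, 16->9, 2->1, 11->6, 13->7
Step 2: d_i = R_x(i) - R_y(i); compute d_i^2.
  (4-5)^2=1, (2-2)^2=0, (9-4)^2=25, (5-3)^2=4, (3-8)^2=25, (1-9)^2=64, (7-1)^2=36, (8-6)^2=4, (6-7)^2=1
sum(d^2) = 160.
Step 3: rho = 1 - 6*160 / (9*(9^2 - 1)) = 1 - 960/720 = -0.333333.
Step 4: Under H0, t = rho * sqrt((n-2)/(1-rho^2)) = -0.9354 ~ t(7).
Step 5: Two-sided p-value from the t-distribution with 7 df = 0.380713.
Step 6: alpha = 0.1. fail to reject H0.

rho = -0.3333, p = 0.380713, fail to reject H0 at alpha = 0.1.


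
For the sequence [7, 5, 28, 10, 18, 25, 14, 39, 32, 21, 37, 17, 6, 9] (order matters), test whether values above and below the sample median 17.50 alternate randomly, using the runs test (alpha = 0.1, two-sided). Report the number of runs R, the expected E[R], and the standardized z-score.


Step 1: Compute median = 17.50; label A = above, B = below.
Labels in order: BBABAABAAAABBB  (n_A = 7, n_B = 7)
Step 2: Count runs R = 7.
Step 3: Under H0 (random ordering), E[R] = 2*n_A*n_B/(n_A+n_B) + 1 = 2*7*7/14 + 1 = 8.0000.
        Var[R] = 2*n_A*n_B*(2*n_A*n_B - n_A - n_B) / ((n_A+n_B)^2 * (n_A+n_B-1)) = 8232/2548 = 3.2308.
        SD[R] = 1.7974.
Step 4: Continuity-corrected z = (R + 0.5 - E[R]) / SD[R] = (7 + 0.5 - 8.0000) / 1.7974 = -0.2782.
Step 5: Two-sided p-value via normal approximation = 2*(1 - Phi(|z|)) = 0.780879.
Step 6: alpha = 0.1. fail to reject H0.

R = 7, z = -0.2782, p = 0.780879, fail to reject H0.


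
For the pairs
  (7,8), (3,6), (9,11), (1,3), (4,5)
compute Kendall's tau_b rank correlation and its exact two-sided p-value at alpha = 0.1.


Step 1: Enumerate the 10 unordered pairs (i,j) with i<j and classify each by sign(x_j-x_i) * sign(y_j-y_i).
  (1,2):dx=-4,dy=-2->C; (1,3):dx=+2,dy=+3->C; (1,4):dx=-6,dy=-5->C; (1,5):dx=-3,dy=-3->C
  (2,3):dx=+6,dy=+5->C; (2,4):dx=-2,dy=-3->C; (2,5):dx=+1,dy=-1->D; (3,4):dx=-8,dy=-8->C
  (3,5):dx=-5,dy=-6->C; (4,5):dx=+3,dy=+2->C
Step 2: C = 9, D = 1, total pairs = 10.
Step 3: tau = (C - D)/(n(n-1)/2) = (9 - 1)/10 = 0.800000.
Step 4: Exact two-sided p-value (enumerate n! = 120 permutations of y under H0): p = 0.083333.
Step 5: alpha = 0.1. reject H0.

tau_b = 0.8000 (C=9, D=1), p = 0.083333, reject H0.


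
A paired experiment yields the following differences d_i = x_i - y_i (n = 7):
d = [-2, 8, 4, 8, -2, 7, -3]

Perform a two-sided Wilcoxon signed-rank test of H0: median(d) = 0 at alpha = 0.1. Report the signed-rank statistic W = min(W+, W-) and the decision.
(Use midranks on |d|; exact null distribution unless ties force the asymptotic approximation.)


Step 1: Drop any zero differences (none here) and take |d_i|.
|d| = [2, 8, 4, 8, 2, 7, 3]
Step 2: Midrank |d_i| (ties get averaged ranks).
ranks: |2|->1.5, |8|->6.5, |4|->4, |8|->6.5, |2|->1.5, |7|->5, |3|->3
Step 3: Attach original signs; sum ranks with positive sign and with negative sign.
W+ = 6.5 + 4 + 6.5 + 5 = 22
W- = 1.5 + 1.5 + 3 = 6
(Check: W+ + W- = 28 should equal n(n+1)/2 = 28.)
Step 4: Test statistic W = min(W+, W-) = 6.
Step 5: Ties in |d|, so use the tie-corrected normal approximation.
        E[W] = n(n+1)/4 = 7*8/4 = 14.
        Tie groups: |d|=2 (t=2), |d|=8 (t=2); sum(t^3 - t) = 12.
        Var[W] = n(n+1)(2n+1)/24 - sum(t^3-t)/48 = 840/24 - 12/48 = 34.75.
        z = (W - E[W]) / sqrt(Var[W]) = (6 - 14) / 5.8949 = -1.3571.
        Two-sided p = 2*Phi(z) = 0.174749.
Step 6: alpha = 0.1. fail to reject H0.

W+ = 22, W- = 6, W = min = 6, p = 0.174749, fail to reject H0.


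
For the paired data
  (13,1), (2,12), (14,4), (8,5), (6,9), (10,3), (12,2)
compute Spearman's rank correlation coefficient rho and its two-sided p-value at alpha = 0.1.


Step 1: Rank x and y separately (midranks; no ties here).
rank(x): 13->6, 2->1, 14->7, 8->3, 6->2, 10->4, 12->5
rank(y): 1->1, 12->7, 4->4, 5->5, 9->6, 3->3, 2->2
Step 2: d_i = R_x(i) - R_y(i); compute d_i^2.
  (6-1)^2=25, (1-7)^2=36, (7-4)^2=9, (3-5)^2=4, (2-6)^2=16, (4-3)^2=1, (5-2)^2=9
sum(d^2) = 100.
Step 3: rho = 1 - 6*100 / (7*(7^2 - 1)) = 1 - 600/336 = -0.785714.
Step 4: Under H0, t = rho * sqrt((n-2)/(1-rho^2)) = -2.8402 ~ t(5).
Step 5: Two-sided p-value from the t-distribution with 5 df = 0.036238.
Step 6: alpha = 0.1. reject H0.

rho = -0.7857, p = 0.036238, reject H0 at alpha = 0.1.


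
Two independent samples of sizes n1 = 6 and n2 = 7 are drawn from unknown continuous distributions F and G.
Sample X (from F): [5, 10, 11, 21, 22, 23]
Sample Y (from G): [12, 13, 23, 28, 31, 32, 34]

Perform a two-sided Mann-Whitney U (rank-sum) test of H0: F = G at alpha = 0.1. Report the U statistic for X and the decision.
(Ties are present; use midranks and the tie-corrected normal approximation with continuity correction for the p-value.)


Step 1: Combine and sort all 13 observations; assign midranks.
sorted (value, group): (5,X), (10,X), (11,X), (12,Y), (13,Y), (21,X), (22,X), (23,X), (23,Y), (28,Y), (31,Y), (32,Y), (34,Y)
ranks: 5->1, 10->2, 11->3, 12->4, 13->5, 21->6, 22->7, 23->8.5, 23->8.5, 28->10, 31->11, 32->12, 34->13
Step 2: Rank sum for X: R1 = 1 + 2 + 3 + 6 + 7 + 8.5 = 27.5.
Step 3: U_X = R1 - n1(n1+1)/2 = 27.5 - 6*7/2 = 27.5 - 21 = 6.5.
       U_Y = n1*n2 - U_X = 42 - 6.5 = 35.5.
Step 4: Ties are present, so use the tie-corrected normal approximation (with continuity correction) for the p-value.
Step 5: p-value = 0.045204; compare to alpha = 0.1. reject H0.

U_X = 6.5, p = 0.045204, reject H0 at alpha = 0.1.


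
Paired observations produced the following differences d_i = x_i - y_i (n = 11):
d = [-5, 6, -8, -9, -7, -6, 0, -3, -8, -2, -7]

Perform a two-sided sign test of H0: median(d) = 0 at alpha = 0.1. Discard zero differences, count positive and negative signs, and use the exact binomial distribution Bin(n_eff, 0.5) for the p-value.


Step 1: Discard zero differences. Original n = 11; n_eff = number of nonzero differences = 10.
Nonzero differences (with sign): -5, +6, -8, -9, -7, -6, -3, -8, -2, -7
Step 2: Count signs: positive = 1, negative = 9.
Step 3: Under H0: P(positive) = 0.5, so the number of positives S ~ Bin(10, 0.5).
Step 4: Two-sided exact p-value = sum of Bin(10,0.5) probabilities at or below the observed probability = 0.021484.
Step 5: alpha = 0.1. reject H0.

n_eff = 10, pos = 1, neg = 9, p = 0.021484, reject H0.


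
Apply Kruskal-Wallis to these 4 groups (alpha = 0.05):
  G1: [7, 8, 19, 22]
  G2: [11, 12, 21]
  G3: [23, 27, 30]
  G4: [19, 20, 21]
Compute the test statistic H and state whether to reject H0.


Step 1: Combine all N = 13 observations and assign midranks.
sorted (value, group, rank): (7,G1,1), (8,G1,2), (11,G2,3), (12,G2,4), (19,G1,5.5), (19,G4,5.5), (20,G4,7), (21,G2,8.5), (21,G4,8.5), (22,G1,10), (23,G3,11), (27,G3,12), (30,G3,13)
Step 2: Sum ranks within each group.
R_1 = 18.5 (n_1 = 4)
R_2 = 15.5 (n_2 = 3)
R_3 = 36 (n_3 = 3)
R_4 = 21 (n_4 = 3)
Step 3: H = 12/(N(N+1)) * sum(R_i^2/n_i) - 3(N+1)
     = 12/(13*14) * (18.5^2/4 + 15.5^2/3 + 36^2/3 + 21^2/3) - 3*14
     = 0.065934 * 744.646 - 42
     = 7.097527.
Step 4: Ties present; correction factor C = 1 - 12/(13^3 - 13) = 0.994505. Corrected H = 7.097527 / 0.994505 = 7.136740.
Step 5: Under H0, H ~ chi^2(3); p-value = 0.067665.
Step 6: alpha = 0.05. fail to reject H0.

H = 7.1367, df = 3, p = 0.067665, fail to reject H0.


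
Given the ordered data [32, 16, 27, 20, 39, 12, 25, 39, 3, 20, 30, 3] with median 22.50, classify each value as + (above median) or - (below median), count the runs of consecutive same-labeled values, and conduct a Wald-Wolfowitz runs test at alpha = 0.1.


Step 1: Compute median = 22.50; label A = above, B = below.
Labels in order: ABABABAABBAB  (n_A = 6, n_B = 6)
Step 2: Count runs R = 10.
Step 3: Under H0 (random ordering), E[R] = 2*n_A*n_B/(n_A+n_B) + 1 = 2*6*6/12 + 1 = 7.0000.
        Var[R] = 2*n_A*n_B*(2*n_A*n_B - n_A - n_B) / ((n_A+n_B)^2 * (n_A+n_B-1)) = 4320/1584 = 2.7273.
        SD[R] = 1.6514.
Step 4: Continuity-corrected z = (R - 0.5 - E[R]) / SD[R] = (10 - 0.5 - 7.0000) / 1.6514 = 1.5138.
Step 5: Two-sided p-value via normal approximation = 2*(1 - Phi(|z|)) = 0.130070.
Step 6: alpha = 0.1. fail to reject H0.

R = 10, z = 1.5138, p = 0.130070, fail to reject H0.


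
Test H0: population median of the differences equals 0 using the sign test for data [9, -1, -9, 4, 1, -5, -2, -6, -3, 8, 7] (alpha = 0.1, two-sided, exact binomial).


Step 1: Discard zero differences. Original n = 11; n_eff = number of nonzero differences = 11.
Nonzero differences (with sign): +9, -1, -9, +4, +1, -5, -2, -6, -3, +8, +7
Step 2: Count signs: positive = 5, negative = 6.
Step 3: Under H0: P(positive) = 0.5, so the number of positives S ~ Bin(11, 0.5).
Step 4: Two-sided exact p-value = sum of Bin(11,0.5) probabilities at or below the observed probability = 1.000000.
Step 5: alpha = 0.1. fail to reject H0.

n_eff = 11, pos = 5, neg = 6, p = 1.000000, fail to reject H0.


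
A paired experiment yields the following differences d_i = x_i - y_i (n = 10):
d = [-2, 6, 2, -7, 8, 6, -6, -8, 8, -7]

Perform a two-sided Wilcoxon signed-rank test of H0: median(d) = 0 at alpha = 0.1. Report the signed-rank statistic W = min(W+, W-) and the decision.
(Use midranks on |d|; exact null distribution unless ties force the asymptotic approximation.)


Step 1: Drop any zero differences (none here) and take |d_i|.
|d| = [2, 6, 2, 7, 8, 6, 6, 8, 8, 7]
Step 2: Midrank |d_i| (ties get averaged ranks).
ranks: |2|->1.5, |6|->4, |2|->1.5, |7|->6.5, |8|->9, |6|->4, |6|->4, |8|->9, |8|->9, |7|->6.5
Step 3: Attach original signs; sum ranks with positive sign and with negative sign.
W+ = 4 + 1.5 + 9 + 4 + 9 = 27.5
W- = 1.5 + 6.5 + 4 + 9 + 6.5 = 27.5
(Check: W+ + W- = 55 should equal n(n+1)/2 = 55.)
Step 4: Test statistic W = min(W+, W-) = 27.5.
Step 5: Ties in |d|, so use the tie-corrected normal approximation.
        E[W] = n(n+1)/4 = 10*11/4 = 27.5.
        Tie groups: |d|=2 (t=2), |d|=6 (t=3), |d|=7 (t=2), |d|=8 (t=3); sum(t^3 - t) = 60.
        Var[W] = n(n+1)(2n+1)/24 - sum(t^3-t)/48 = 2310/24 - 60/48 = 95.
        z = (W - E[W]) / sqrt(Var[W]) = (27.5 - 27.5) / 9.7468 = 0.0000.
        Two-sided p = 2*Phi(z) = 1.000000.
Step 6: alpha = 0.1. fail to reject H0.

W+ = 27.5, W- = 27.5, W = min = 27.5, p = 1.000000, fail to reject H0.


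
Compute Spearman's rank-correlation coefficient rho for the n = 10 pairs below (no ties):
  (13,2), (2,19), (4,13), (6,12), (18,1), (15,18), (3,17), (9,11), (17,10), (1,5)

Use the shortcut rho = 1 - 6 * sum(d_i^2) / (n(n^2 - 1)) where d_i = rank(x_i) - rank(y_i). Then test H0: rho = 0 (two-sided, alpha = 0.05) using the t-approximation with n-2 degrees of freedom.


Step 1: Rank x and y separately (midranks; no ties here).
rank(x): 13->7, 2->2, 4->4, 6->5, 18->10, 15->8, 3->3, 9->6, 17->9, 1->1
rank(y): 2->2, 19->10, 13->7, 12->6, 1->1, 18->9, 17->8, 11->5, 10->4, 5->3
Step 2: d_i = R_x(i) - R_y(i); compute d_i^2.
  (7-2)^2=25, (2-10)^2=64, (4-7)^2=9, (5-6)^2=1, (10-1)^2=81, (8-9)^2=1, (3-8)^2=25, (6-5)^2=1, (9-4)^2=25, (1-3)^2=4
sum(d^2) = 236.
Step 3: rho = 1 - 6*236 / (10*(10^2 - 1)) = 1 - 1416/990 = -0.430303.
Step 4: Under H0, t = rho * sqrt((n-2)/(1-rho^2)) = -1.3483 ~ t(8).
Step 5: Two-sided p-value from the t-distribution with 8 df = 0.214492.
Step 6: alpha = 0.05. fail to reject H0.

rho = -0.4303, p = 0.214492, fail to reject H0 at alpha = 0.05.


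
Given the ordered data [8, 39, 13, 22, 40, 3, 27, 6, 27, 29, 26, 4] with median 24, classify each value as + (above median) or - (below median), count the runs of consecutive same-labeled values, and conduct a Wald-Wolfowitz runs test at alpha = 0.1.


Step 1: Compute median = 24; label A = above, B = below.
Labels in order: BABBABABAAAB  (n_A = 6, n_B = 6)
Step 2: Count runs R = 9.
Step 3: Under H0 (random ordering), E[R] = 2*n_A*n_B/(n_A+n_B) + 1 = 2*6*6/12 + 1 = 7.0000.
        Var[R] = 2*n_A*n_B*(2*n_A*n_B - n_A - n_B) / ((n_A+n_B)^2 * (n_A+n_B-1)) = 4320/1584 = 2.7273.
        SD[R] = 1.6514.
Step 4: Continuity-corrected z = (R - 0.5 - E[R]) / SD[R] = (9 - 0.5 - 7.0000) / 1.6514 = 0.9083.
Step 5: Two-sided p-value via normal approximation = 2*(1 - Phi(|z|)) = 0.363722.
Step 6: alpha = 0.1. fail to reject H0.

R = 9, z = 0.9083, p = 0.363722, fail to reject H0.


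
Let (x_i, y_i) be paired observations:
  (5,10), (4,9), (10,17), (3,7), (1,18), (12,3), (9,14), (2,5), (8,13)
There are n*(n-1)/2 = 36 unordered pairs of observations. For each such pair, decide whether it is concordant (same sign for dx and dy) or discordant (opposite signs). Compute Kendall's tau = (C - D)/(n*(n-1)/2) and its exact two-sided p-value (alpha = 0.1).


Step 1: Enumerate the 36 unordered pairs (i,j) with i<j and classify each by sign(x_j-x_i) * sign(y_j-y_i).
  (1,2):dx=-1,dy=-1->C; (1,3):dx=+5,dy=+7->C; (1,4):dx=-2,dy=-3->C; (1,5):dx=-4,dy=+8->D
  (1,6):dx=+7,dy=-7->D; (1,7):dx=+4,dy=+4->C; (1,8):dx=-3,dy=-5->C; (1,9):dx=+3,dy=+3->C
  (2,3):dx=+6,dy=+8->C; (2,4):dx=-1,dy=-2->C; (2,5):dx=-3,dy=+9->D; (2,6):dx=+8,dy=-6->D
  (2,7):dx=+5,dy=+5->C; (2,8):dx=-2,dy=-4->C; (2,9):dx=+4,dy=+4->C; (3,4):dx=-7,dy=-10->C
  (3,5):dx=-9,dy=+1->D; (3,6):dx=+2,dy=-14->D; (3,7):dx=-1,dy=-3->C; (3,8):dx=-8,dy=-12->C
  (3,9):dx=-2,dy=-4->C; (4,5):dx=-2,dy=+11->D; (4,6):dx=+9,dy=-4->D; (4,7):dx=+6,dy=+7->C
  (4,8):dx=-1,dy=-2->C; (4,9):dx=+5,dy=+6->C; (5,6):dx=+11,dy=-15->D; (5,7):dx=+8,dy=-4->D
  (5,8):dx=+1,dy=-13->D; (5,9):dx=+7,dy=-5->D; (6,7):dx=-3,dy=+11->D; (6,8):dx=-10,dy=+2->D
  (6,9):dx=-4,dy=+10->D; (7,8):dx=-7,dy=-9->C; (7,9):dx=-1,dy=-1->C; (8,9):dx=+6,dy=+8->C
Step 2: C = 21, D = 15, total pairs = 36.
Step 3: tau = (C - D)/(n(n-1)/2) = (21 - 15)/36 = 0.166667.
Step 4: Exact two-sided p-value (enumerate n! = 362880 permutations of y under H0): p = 0.612202.
Step 5: alpha = 0.1. fail to reject H0.

tau_b = 0.1667 (C=21, D=15), p = 0.612202, fail to reject H0.


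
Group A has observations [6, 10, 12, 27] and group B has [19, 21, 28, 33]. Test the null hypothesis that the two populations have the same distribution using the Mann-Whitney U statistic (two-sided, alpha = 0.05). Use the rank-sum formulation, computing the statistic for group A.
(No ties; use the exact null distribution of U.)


Step 1: Combine and sort all 8 observations; assign midranks.
sorted (value, group): (6,X), (10,X), (12,X), (19,Y), (21,Y), (27,X), (28,Y), (33,Y)
ranks: 6->1, 10->2, 12->3, 19->4, 21->5, 27->6, 28->7, 33->8
Step 2: Rank sum for X: R1 = 1 + 2 + 3 + 6 = 12.
Step 3: U_X = R1 - n1(n1+1)/2 = 12 - 4*5/2 = 12 - 10 = 2.
       U_Y = n1*n2 - U_X = 16 - 2 = 14.
Step 4: No ties, so the exact null distribution of U (based on enumerating the C(8,4) = 70 equally likely rank assignments) gives the two-sided p-value.
Step 5: p-value = 0.114286; compare to alpha = 0.05. fail to reject H0.

U_X = 2, p = 0.114286, fail to reject H0 at alpha = 0.05.


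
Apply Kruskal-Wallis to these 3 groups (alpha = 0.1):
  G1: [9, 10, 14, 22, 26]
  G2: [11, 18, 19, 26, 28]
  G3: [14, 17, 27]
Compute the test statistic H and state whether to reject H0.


Step 1: Combine all N = 13 observations and assign midranks.
sorted (value, group, rank): (9,G1,1), (10,G1,2), (11,G2,3), (14,G1,4.5), (14,G3,4.5), (17,G3,6), (18,G2,7), (19,G2,8), (22,G1,9), (26,G1,10.5), (26,G2,10.5), (27,G3,12), (28,G2,13)
Step 2: Sum ranks within each group.
R_1 = 27 (n_1 = 5)
R_2 = 41.5 (n_2 = 5)
R_3 = 22.5 (n_3 = 3)
Step 3: H = 12/(N(N+1)) * sum(R_i^2/n_i) - 3(N+1)
     = 12/(13*14) * (27^2/5 + 41.5^2/5 + 22.5^2/3) - 3*14
     = 0.065934 * 659 - 42
     = 1.450549.
Step 4: Ties present; correction factor C = 1 - 12/(13^3 - 13) = 0.994505. Corrected H = 1.450549 / 0.994505 = 1.458564.
Step 5: Under H0, H ~ chi^2(2); p-value = 0.482255.
Step 6: alpha = 0.1. fail to reject H0.

H = 1.4586, df = 2, p = 0.482255, fail to reject H0.


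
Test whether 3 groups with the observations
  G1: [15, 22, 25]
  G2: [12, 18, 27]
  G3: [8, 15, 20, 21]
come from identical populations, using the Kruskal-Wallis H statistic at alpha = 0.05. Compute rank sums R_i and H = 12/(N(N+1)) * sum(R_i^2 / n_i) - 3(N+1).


Step 1: Combine all N = 10 observations and assign midranks.
sorted (value, group, rank): (8,G3,1), (12,G2,2), (15,G1,3.5), (15,G3,3.5), (18,G2,5), (20,G3,6), (21,G3,7), (22,G1,8), (25,G1,9), (27,G2,10)
Step 2: Sum ranks within each group.
R_1 = 20.5 (n_1 = 3)
R_2 = 17 (n_2 = 3)
R_3 = 17.5 (n_3 = 4)
Step 3: H = 12/(N(N+1)) * sum(R_i^2/n_i) - 3(N+1)
     = 12/(10*11) * (20.5^2/3 + 17^2/3 + 17.5^2/4) - 3*11
     = 0.109091 * 312.979 - 33
     = 1.143182.
Step 4: Ties present; correction factor C = 1 - 6/(10^3 - 10) = 0.993939. Corrected H = 1.143182 / 0.993939 = 1.150152.
Step 5: Under H0, H ~ chi^2(2); p-value = 0.562662.
Step 6: alpha = 0.05. fail to reject H0.

H = 1.1502, df = 2, p = 0.562662, fail to reject H0.


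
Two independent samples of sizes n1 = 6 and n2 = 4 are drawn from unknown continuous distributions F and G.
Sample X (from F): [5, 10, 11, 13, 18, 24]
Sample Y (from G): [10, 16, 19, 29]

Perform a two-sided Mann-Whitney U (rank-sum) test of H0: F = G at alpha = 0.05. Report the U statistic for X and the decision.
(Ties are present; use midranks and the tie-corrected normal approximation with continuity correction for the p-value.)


Step 1: Combine and sort all 10 observations; assign midranks.
sorted (value, group): (5,X), (10,X), (10,Y), (11,X), (13,X), (16,Y), (18,X), (19,Y), (24,X), (29,Y)
ranks: 5->1, 10->2.5, 10->2.5, 11->4, 13->5, 16->6, 18->7, 19->8, 24->9, 29->10
Step 2: Rank sum for X: R1 = 1 + 2.5 + 4 + 5 + 7 + 9 = 28.5.
Step 3: U_X = R1 - n1(n1+1)/2 = 28.5 - 6*7/2 = 28.5 - 21 = 7.5.
       U_Y = n1*n2 - U_X = 24 - 7.5 = 16.5.
Step 4: Ties are present, so use the tie-corrected normal approximation (with continuity correction) for the p-value.
Step 5: p-value = 0.392330; compare to alpha = 0.05. fail to reject H0.

U_X = 7.5, p = 0.392330, fail to reject H0 at alpha = 0.05.


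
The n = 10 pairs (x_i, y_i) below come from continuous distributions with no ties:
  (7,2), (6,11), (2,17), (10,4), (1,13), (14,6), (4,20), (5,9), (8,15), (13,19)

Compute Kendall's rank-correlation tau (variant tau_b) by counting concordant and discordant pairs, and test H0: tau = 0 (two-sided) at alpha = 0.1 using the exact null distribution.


Step 1: Enumerate the 45 unordered pairs (i,j) with i<j and classify each by sign(x_j-x_i) * sign(y_j-y_i).
  (1,2):dx=-1,dy=+9->D; (1,3):dx=-5,dy=+15->D; (1,4):dx=+3,dy=+2->C; (1,5):dx=-6,dy=+11->D
  (1,6):dx=+7,dy=+4->C; (1,7):dx=-3,dy=+18->D; (1,8):dx=-2,dy=+7->D; (1,9):dx=+1,dy=+13->C
  (1,10):dx=+6,dy=+17->C; (2,3):dx=-4,dy=+6->D; (2,4):dx=+4,dy=-7->D; (2,5):dx=-5,dy=+2->D
  (2,6):dx=+8,dy=-5->D; (2,7):dx=-2,dy=+9->D; (2,8):dx=-1,dy=-2->C; (2,9):dx=+2,dy=+4->C
  (2,10):dx=+7,dy=+8->C; (3,4):dx=+8,dy=-13->D; (3,5):dx=-1,dy=-4->C; (3,6):dx=+12,dy=-11->D
  (3,7):dx=+2,dy=+3->C; (3,8):dx=+3,dy=-8->D; (3,9):dx=+6,dy=-2->D; (3,10):dx=+11,dy=+2->C
  (4,5):dx=-9,dy=+9->D; (4,6):dx=+4,dy=+2->C; (4,7):dx=-6,dy=+16->D; (4,8):dx=-5,dy=+5->D
  (4,9):dx=-2,dy=+11->D; (4,10):dx=+3,dy=+15->C; (5,6):dx=+13,dy=-7->D; (5,7):dx=+3,dy=+7->C
  (5,8):dx=+4,dy=-4->D; (5,9):dx=+7,dy=+2->C; (5,10):dx=+12,dy=+6->C; (6,7):dx=-10,dy=+14->D
  (6,8):dx=-9,dy=+3->D; (6,9):dx=-6,dy=+9->D; (6,10):dx=-1,dy=+13->D; (7,8):dx=+1,dy=-11->D
  (7,9):dx=+4,dy=-5->D; (7,10):dx=+9,dy=-1->D; (8,9):dx=+3,dy=+6->C; (8,10):dx=+8,dy=+10->C
  (9,10):dx=+5,dy=+4->C
Step 2: C = 18, D = 27, total pairs = 45.
Step 3: tau = (C - D)/(n(n-1)/2) = (18 - 27)/45 = -0.200000.
Step 4: Exact two-sided p-value (enumerate n! = 3628800 permutations of y under H0): p = 0.484313.
Step 5: alpha = 0.1. fail to reject H0.

tau_b = -0.2000 (C=18, D=27), p = 0.484313, fail to reject H0.


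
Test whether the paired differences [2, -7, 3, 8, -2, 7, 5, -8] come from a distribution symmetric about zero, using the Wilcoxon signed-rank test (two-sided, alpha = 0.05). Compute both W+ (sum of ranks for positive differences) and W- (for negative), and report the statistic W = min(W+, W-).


Step 1: Drop any zero differences (none here) and take |d_i|.
|d| = [2, 7, 3, 8, 2, 7, 5, 8]
Step 2: Midrank |d_i| (ties get averaged ranks).
ranks: |2|->1.5, |7|->5.5, |3|->3, |8|->7.5, |2|->1.5, |7|->5.5, |5|->4, |8|->7.5
Step 3: Attach original signs; sum ranks with positive sign and with negative sign.
W+ = 1.5 + 3 + 7.5 + 5.5 + 4 = 21.5
W- = 5.5 + 1.5 + 7.5 = 14.5
(Check: W+ + W- = 36 should equal n(n+1)/2 = 36.)
Step 4: Test statistic W = min(W+, W-) = 14.5.
Step 5: Ties in |d|, so use the tie-corrected normal approximation.
        E[W] = n(n+1)/4 = 8*9/4 = 18.
        Tie groups: |d|=2 (t=2), |d|=7 (t=2), |d|=8 (t=2); sum(t^3 - t) = 18.
        Var[W] = n(n+1)(2n+1)/24 - sum(t^3-t)/48 = 1224/24 - 18/48 = 50.625.
        z = (W - E[W]) / sqrt(Var[W]) = (14.5 - 18) / 7.1151 = -0.4919.
        Two-sided p = 2*Phi(z) = 0.622783.
Step 6: alpha = 0.05. fail to reject H0.

W+ = 21.5, W- = 14.5, W = min = 14.5, p = 0.622783, fail to reject H0.


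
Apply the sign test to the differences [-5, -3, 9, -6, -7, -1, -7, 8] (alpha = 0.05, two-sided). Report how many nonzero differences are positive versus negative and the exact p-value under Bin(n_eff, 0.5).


Step 1: Discard zero differences. Original n = 8; n_eff = number of nonzero differences = 8.
Nonzero differences (with sign): -5, -3, +9, -6, -7, -1, -7, +8
Step 2: Count signs: positive = 2, negative = 6.
Step 3: Under H0: P(positive) = 0.5, so the number of positives S ~ Bin(8, 0.5).
Step 4: Two-sided exact p-value = sum of Bin(8,0.5) probabilities at or below the observed probability = 0.289062.
Step 5: alpha = 0.05. fail to reject H0.

n_eff = 8, pos = 2, neg = 6, p = 0.289062, fail to reject H0.


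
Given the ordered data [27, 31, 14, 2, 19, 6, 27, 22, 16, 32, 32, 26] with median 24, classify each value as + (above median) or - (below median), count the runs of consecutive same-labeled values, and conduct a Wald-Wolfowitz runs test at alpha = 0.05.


Step 1: Compute median = 24; label A = above, B = below.
Labels in order: AABBBBABBAAA  (n_A = 6, n_B = 6)
Step 2: Count runs R = 5.
Step 3: Under H0 (random ordering), E[R] = 2*n_A*n_B/(n_A+n_B) + 1 = 2*6*6/12 + 1 = 7.0000.
        Var[R] = 2*n_A*n_B*(2*n_A*n_B - n_A - n_B) / ((n_A+n_B)^2 * (n_A+n_B-1)) = 4320/1584 = 2.7273.
        SD[R] = 1.6514.
Step 4: Continuity-corrected z = (R + 0.5 - E[R]) / SD[R] = (5 + 0.5 - 7.0000) / 1.6514 = -0.9083.
Step 5: Two-sided p-value via normal approximation = 2*(1 - Phi(|z|)) = 0.363722.
Step 6: alpha = 0.05. fail to reject H0.

R = 5, z = -0.9083, p = 0.363722, fail to reject H0.


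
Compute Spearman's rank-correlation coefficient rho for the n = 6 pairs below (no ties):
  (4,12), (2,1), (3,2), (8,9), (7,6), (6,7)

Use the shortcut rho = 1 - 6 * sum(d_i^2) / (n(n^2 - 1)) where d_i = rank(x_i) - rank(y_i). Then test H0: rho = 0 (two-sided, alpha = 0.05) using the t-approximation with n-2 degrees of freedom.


Step 1: Rank x and y separately (midranks; no ties here).
rank(x): 4->3, 2->1, 3->2, 8->6, 7->5, 6->4
rank(y): 12->6, 1->1, 2->2, 9->5, 6->3, 7->4
Step 2: d_i = R_x(i) - R_y(i); compute d_i^2.
  (3-6)^2=9, (1-1)^2=0, (2-2)^2=0, (6-5)^2=1, (5-3)^2=4, (4-4)^2=0
sum(d^2) = 14.
Step 3: rho = 1 - 6*14 / (6*(6^2 - 1)) = 1 - 84/210 = 0.600000.
Step 4: Under H0, t = rho * sqrt((n-2)/(1-rho^2)) = 1.5000 ~ t(4).
Step 5: Two-sided p-value from the t-distribution with 4 df = 0.208000.
Step 6: alpha = 0.05. fail to reject H0.

rho = 0.6000, p = 0.208000, fail to reject H0 at alpha = 0.05.


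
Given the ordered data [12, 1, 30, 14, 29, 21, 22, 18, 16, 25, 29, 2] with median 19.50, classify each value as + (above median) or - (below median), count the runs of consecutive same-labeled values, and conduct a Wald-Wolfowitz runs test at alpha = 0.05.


Step 1: Compute median = 19.50; label A = above, B = below.
Labels in order: BBABAAABBAAB  (n_A = 6, n_B = 6)
Step 2: Count runs R = 7.
Step 3: Under H0 (random ordering), E[R] = 2*n_A*n_B/(n_A+n_B) + 1 = 2*6*6/12 + 1 = 7.0000.
        Var[R] = 2*n_A*n_B*(2*n_A*n_B - n_A - n_B) / ((n_A+n_B)^2 * (n_A+n_B-1)) = 4320/1584 = 2.7273.
        SD[R] = 1.6514.
Step 4: R = E[R], so z = 0 with no continuity correction.
Step 5: Two-sided p-value via normal approximation = 2*(1 - Phi(|z|)) = 1.000000.
Step 6: alpha = 0.05. fail to reject H0.

R = 7, z = 0.0000, p = 1.000000, fail to reject H0.


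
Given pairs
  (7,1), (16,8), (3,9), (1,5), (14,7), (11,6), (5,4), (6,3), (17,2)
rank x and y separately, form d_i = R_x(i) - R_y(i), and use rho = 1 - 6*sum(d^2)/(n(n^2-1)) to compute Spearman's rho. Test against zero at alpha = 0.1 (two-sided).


Step 1: Rank x and y separately (midranks; no ties here).
rank(x): 7->5, 16->8, 3->2, 1->1, 14->7, 11->6, 5->3, 6->4, 17->9
rank(y): 1->1, 8->8, 9->9, 5->5, 7->7, 6->6, 4->4, 3->3, 2->2
Step 2: d_i = R_x(i) - R_y(i); compute d_i^2.
  (5-1)^2=16, (8-8)^2=0, (2-9)^2=49, (1-5)^2=16, (7-7)^2=0, (6-6)^2=0, (3-4)^2=1, (4-3)^2=1, (9-2)^2=49
sum(d^2) = 132.
Step 3: rho = 1 - 6*132 / (9*(9^2 - 1)) = 1 - 792/720 = -0.100000.
Step 4: Under H0, t = rho * sqrt((n-2)/(1-rho^2)) = -0.2659 ~ t(7).
Step 5: Two-sided p-value from the t-distribution with 7 df = 0.797972.
Step 6: alpha = 0.1. fail to reject H0.

rho = -0.1000, p = 0.797972, fail to reject H0 at alpha = 0.1.


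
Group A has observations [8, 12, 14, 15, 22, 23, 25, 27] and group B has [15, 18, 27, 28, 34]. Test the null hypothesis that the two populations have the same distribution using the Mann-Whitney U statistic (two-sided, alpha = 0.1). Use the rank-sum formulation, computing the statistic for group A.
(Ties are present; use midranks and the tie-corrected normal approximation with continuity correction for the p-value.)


Step 1: Combine and sort all 13 observations; assign midranks.
sorted (value, group): (8,X), (12,X), (14,X), (15,X), (15,Y), (18,Y), (22,X), (23,X), (25,X), (27,X), (27,Y), (28,Y), (34,Y)
ranks: 8->1, 12->2, 14->3, 15->4.5, 15->4.5, 18->6, 22->7, 23->8, 25->9, 27->10.5, 27->10.5, 28->12, 34->13
Step 2: Rank sum for X: R1 = 1 + 2 + 3 + 4.5 + 7 + 8 + 9 + 10.5 = 45.
Step 3: U_X = R1 - n1(n1+1)/2 = 45 - 8*9/2 = 45 - 36 = 9.
       U_Y = n1*n2 - U_X = 40 - 9 = 31.
Step 4: Ties are present, so use the tie-corrected normal approximation (with continuity correction) for the p-value.
Step 5: p-value = 0.123248; compare to alpha = 0.1. fail to reject H0.

U_X = 9, p = 0.123248, fail to reject H0 at alpha = 0.1.


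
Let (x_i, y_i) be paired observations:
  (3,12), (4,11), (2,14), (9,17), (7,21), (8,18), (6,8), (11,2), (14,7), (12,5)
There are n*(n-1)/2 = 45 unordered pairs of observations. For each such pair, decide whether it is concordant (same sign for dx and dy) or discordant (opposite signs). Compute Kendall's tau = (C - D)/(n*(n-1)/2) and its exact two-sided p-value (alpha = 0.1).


Step 1: Enumerate the 45 unordered pairs (i,j) with i<j and classify each by sign(x_j-x_i) * sign(y_j-y_i).
  (1,2):dx=+1,dy=-1->D; (1,3):dx=-1,dy=+2->D; (1,4):dx=+6,dy=+5->C; (1,5):dx=+4,dy=+9->C
  (1,6):dx=+5,dy=+6->C; (1,7):dx=+3,dy=-4->D; (1,8):dx=+8,dy=-10->D; (1,9):dx=+11,dy=-5->D
  (1,10):dx=+9,dy=-7->D; (2,3):dx=-2,dy=+3->D; (2,4):dx=+5,dy=+6->C; (2,5):dx=+3,dy=+10->C
  (2,6):dx=+4,dy=+7->C; (2,7):dx=+2,dy=-3->D; (2,8):dx=+7,dy=-9->D; (2,9):dx=+10,dy=-4->D
  (2,10):dx=+8,dy=-6->D; (3,4):dx=+7,dy=+3->C; (3,5):dx=+5,dy=+7->C; (3,6):dx=+6,dy=+4->C
  (3,7):dx=+4,dy=-6->D; (3,8):dx=+9,dy=-12->D; (3,9):dx=+12,dy=-7->D; (3,10):dx=+10,dy=-9->D
  (4,5):dx=-2,dy=+4->D; (4,6):dx=-1,dy=+1->D; (4,7):dx=-3,dy=-9->C; (4,8):dx=+2,dy=-15->D
  (4,9):dx=+5,dy=-10->D; (4,10):dx=+3,dy=-12->D; (5,6):dx=+1,dy=-3->D; (5,7):dx=-1,dy=-13->C
  (5,8):dx=+4,dy=-19->D; (5,9):dx=+7,dy=-14->D; (5,10):dx=+5,dy=-16->D; (6,7):dx=-2,dy=-10->C
  (6,8):dx=+3,dy=-16->D; (6,9):dx=+6,dy=-11->D; (6,10):dx=+4,dy=-13->D; (7,8):dx=+5,dy=-6->D
  (7,9):dx=+8,dy=-1->D; (7,10):dx=+6,dy=-3->D; (8,9):dx=+3,dy=+5->C; (8,10):dx=+1,dy=+3->C
  (9,10):dx=-2,dy=-2->C
Step 2: C = 15, D = 30, total pairs = 45.
Step 3: tau = (C - D)/(n(n-1)/2) = (15 - 30)/45 = -0.333333.
Step 4: Exact two-sided p-value (enumerate n! = 3628800 permutations of y under H0): p = 0.216373.
Step 5: alpha = 0.1. fail to reject H0.

tau_b = -0.3333 (C=15, D=30), p = 0.216373, fail to reject H0.
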